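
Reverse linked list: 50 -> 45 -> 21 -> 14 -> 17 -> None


Step 1: curr=50, set curr.next=prev(None) | reversed so far: 50
Step 2: curr=45, set curr.next=prev(50) | reversed so far: 45 -> 50
Step 3: curr=21, set curr.next=prev(45) | reversed so far: 21 -> 45 -> 50
Step 4: curr=14, set curr.next=prev(21) | reversed so far: 14 -> 21 -> 45 -> 50
Step 5: curr=17, set curr.next=prev(14) | reversed so far: 17 -> 14 -> 21 -> 45 -> 50

17 -> 14 -> 21 -> 45 -> 50 -> None


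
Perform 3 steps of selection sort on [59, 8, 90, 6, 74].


Initial: [59, 8, 90, 6, 74]
Step 1: min=6 at 3
  Swap: [6, 8, 90, 59, 74]
Step 2: min=8 at 1
  Swap: [6, 8, 90, 59, 74]
Step 3: min=59 at 3
  Swap: [6, 8, 59, 90, 74]

After 3 steps: [6, 8, 59, 90, 74]


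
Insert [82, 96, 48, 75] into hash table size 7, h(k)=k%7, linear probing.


Insert 82: h=5 -> slot 5
Insert 96: h=5, 1 probes -> slot 6
Insert 48: h=6, 1 probes -> slot 0
Insert 75: h=5, 3 probes -> slot 1

Table: [48, 75, None, None, None, 82, 96]


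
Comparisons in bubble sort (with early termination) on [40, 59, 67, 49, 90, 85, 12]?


Algorithm: bubble sort (with early termination)
Input: [40, 59, 67, 49, 90, 85, 12]
Sorted: [12, 40, 49, 59, 67, 85, 90]

21


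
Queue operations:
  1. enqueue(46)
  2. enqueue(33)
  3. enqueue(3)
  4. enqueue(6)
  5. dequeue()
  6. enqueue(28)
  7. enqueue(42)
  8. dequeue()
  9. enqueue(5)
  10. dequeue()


enqueue(46) -> [46]
enqueue(33) -> [46, 33]
enqueue(3) -> [46, 33, 3]
enqueue(6) -> [46, 33, 3, 6]
dequeue()->46, [33, 3, 6]
enqueue(28) -> [33, 3, 6, 28]
enqueue(42) -> [33, 3, 6, 28, 42]
dequeue()->33, [3, 6, 28, 42]
enqueue(5) -> [3, 6, 28, 42, 5]
dequeue()->3, [6, 28, 42, 5]

Final queue: [6, 28, 42, 5]


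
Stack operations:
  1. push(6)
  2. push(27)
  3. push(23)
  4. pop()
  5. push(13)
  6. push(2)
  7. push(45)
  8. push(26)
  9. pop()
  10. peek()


push(6) -> [6]
push(27) -> [6, 27]
push(23) -> [6, 27, 23]
pop()->23, [6, 27]
push(13) -> [6, 27, 13]
push(2) -> [6, 27, 13, 2]
push(45) -> [6, 27, 13, 2, 45]
push(26) -> [6, 27, 13, 2, 45, 26]
pop()->26, [6, 27, 13, 2, 45]
peek()->45

Final stack: [6, 27, 13, 2, 45]


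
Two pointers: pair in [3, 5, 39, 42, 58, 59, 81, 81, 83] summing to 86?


lo=0(3)+hi=8(83)=86

Yes: 3+83=86


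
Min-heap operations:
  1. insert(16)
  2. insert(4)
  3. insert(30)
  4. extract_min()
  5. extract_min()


insert(16) -> [16]
insert(4) -> [4, 16]
insert(30) -> [4, 16, 30]
extract_min()->4, [16, 30]
extract_min()->16, [30]

Final heap: [30]


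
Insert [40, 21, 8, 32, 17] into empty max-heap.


Insert 40: [40]
Insert 21: [40, 21]
Insert 8: [40, 21, 8]
Insert 32: [40, 32, 8, 21]
Insert 17: [40, 32, 8, 21, 17]

Final heap: [40, 32, 8, 21, 17]


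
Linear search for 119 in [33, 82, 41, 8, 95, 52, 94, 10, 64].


i=0: 33!=119
i=1: 82!=119
i=2: 41!=119
i=3: 8!=119
i=4: 95!=119
i=5: 52!=119
i=6: 94!=119
i=7: 10!=119
i=8: 64!=119

Not found, 9 comps


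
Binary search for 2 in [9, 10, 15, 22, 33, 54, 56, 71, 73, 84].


Step 1: lo=0, hi=9, mid=4, val=33
Step 2: lo=0, hi=3, mid=1, val=10
Step 3: lo=0, hi=0, mid=0, val=9

Not found


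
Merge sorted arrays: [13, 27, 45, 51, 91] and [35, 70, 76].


Take 13 from A
Take 27 from A
Take 35 from B
Take 45 from A
Take 51 from A
Take 70 from B
Take 76 from B

Merged: [13, 27, 35, 45, 51, 70, 76, 91]


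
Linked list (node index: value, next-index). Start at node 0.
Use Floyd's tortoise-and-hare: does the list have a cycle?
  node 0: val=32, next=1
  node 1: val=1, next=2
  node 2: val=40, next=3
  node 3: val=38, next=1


Floyd's tortoise (slow, +1) and hare (fast, +2):
  init: slow=0, fast=0
  step 1: slow=1, fast=2
  step 2: slow=2, fast=1
  step 3: slow=3, fast=3
  slow == fast at node 3: cycle detected

Cycle: yes


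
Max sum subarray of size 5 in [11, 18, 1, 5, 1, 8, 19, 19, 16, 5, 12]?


[0:5]: 36
[1:6]: 33
[2:7]: 34
[3:8]: 52
[4:9]: 63
[5:10]: 67
[6:11]: 71

Max: 71 at [6:11]


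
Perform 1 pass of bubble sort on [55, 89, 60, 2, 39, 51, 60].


Initial: [55, 89, 60, 2, 39, 51, 60]
Pass 1: [55, 60, 2, 39, 51, 60, 89] (5 swaps)

After 1 pass: [55, 60, 2, 39, 51, 60, 89]


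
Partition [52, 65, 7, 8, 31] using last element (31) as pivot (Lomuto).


Pivot: 31
  7 <= 31: swap -> [7, 65, 52, 8, 31]
  8 <= 31: swap -> [7, 8, 52, 65, 31]
Place pivot at 2: [7, 8, 31, 65, 52]

Partitioned: [7, 8, 31, 65, 52]


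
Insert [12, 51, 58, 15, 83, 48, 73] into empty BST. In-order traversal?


Insert 12: root
Insert 51: R from 12
Insert 58: R from 12 -> R from 51
Insert 15: R from 12 -> L from 51
Insert 83: R from 12 -> R from 51 -> R from 58
Insert 48: R from 12 -> L from 51 -> R from 15
Insert 73: R from 12 -> R from 51 -> R from 58 -> L from 83

In-order: [12, 15, 48, 51, 58, 73, 83]


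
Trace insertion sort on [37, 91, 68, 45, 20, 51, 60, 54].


Initial: [37, 91, 68, 45, 20, 51, 60, 54]
Insert 91: [37, 91, 68, 45, 20, 51, 60, 54]
Insert 68: [37, 68, 91, 45, 20, 51, 60, 54]
Insert 45: [37, 45, 68, 91, 20, 51, 60, 54]
Insert 20: [20, 37, 45, 68, 91, 51, 60, 54]
Insert 51: [20, 37, 45, 51, 68, 91, 60, 54]
Insert 60: [20, 37, 45, 51, 60, 68, 91, 54]
Insert 54: [20, 37, 45, 51, 54, 60, 68, 91]

Sorted: [20, 37, 45, 51, 54, 60, 68, 91]


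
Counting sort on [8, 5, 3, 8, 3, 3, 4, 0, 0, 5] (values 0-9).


Input: [8, 5, 3, 8, 3, 3, 4, 0, 0, 5]
Counts: [2, 0, 0, 3, 1, 2, 0, 0, 2, 0]

Sorted: [0, 0, 3, 3, 3, 4, 5, 5, 8, 8]


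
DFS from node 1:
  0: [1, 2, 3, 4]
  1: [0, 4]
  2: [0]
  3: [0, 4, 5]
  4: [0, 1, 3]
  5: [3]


Visit 1, push [4, 0]
Visit 0, push [4, 3, 2]
Visit 2, push []
Visit 3, push [5, 4]
Visit 4, push []
Visit 5, push []

DFS order: [1, 0, 2, 3, 4, 5]


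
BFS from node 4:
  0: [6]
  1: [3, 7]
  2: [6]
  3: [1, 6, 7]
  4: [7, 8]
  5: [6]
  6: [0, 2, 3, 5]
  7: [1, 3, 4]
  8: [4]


Visit 4, enqueue [7, 8]
Visit 7, enqueue [1, 3]
Visit 8, enqueue []
Visit 1, enqueue []
Visit 3, enqueue [6]
Visit 6, enqueue [0, 2, 5]
Visit 0, enqueue []
Visit 2, enqueue []
Visit 5, enqueue []

BFS order: [4, 7, 8, 1, 3, 6, 0, 2, 5]


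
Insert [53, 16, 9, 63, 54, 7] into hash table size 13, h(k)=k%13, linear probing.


Insert 53: h=1 -> slot 1
Insert 16: h=3 -> slot 3
Insert 9: h=9 -> slot 9
Insert 63: h=11 -> slot 11
Insert 54: h=2 -> slot 2
Insert 7: h=7 -> slot 7

Table: [None, 53, 54, 16, None, None, None, 7, None, 9, None, 63, None]


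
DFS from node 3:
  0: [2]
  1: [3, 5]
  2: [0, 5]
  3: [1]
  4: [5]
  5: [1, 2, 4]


Visit 3, push [1]
Visit 1, push [5]
Visit 5, push [4, 2]
Visit 2, push [0]
Visit 0, push []
Visit 4, push []

DFS order: [3, 1, 5, 2, 0, 4]


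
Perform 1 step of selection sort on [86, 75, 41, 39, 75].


Initial: [86, 75, 41, 39, 75]
Step 1: min=39 at 3
  Swap: [39, 75, 41, 86, 75]

After 1 step: [39, 75, 41, 86, 75]


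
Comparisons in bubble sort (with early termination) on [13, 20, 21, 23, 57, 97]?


Algorithm: bubble sort (with early termination)
Input: [13, 20, 21, 23, 57, 97]
Sorted: [13, 20, 21, 23, 57, 97]

5


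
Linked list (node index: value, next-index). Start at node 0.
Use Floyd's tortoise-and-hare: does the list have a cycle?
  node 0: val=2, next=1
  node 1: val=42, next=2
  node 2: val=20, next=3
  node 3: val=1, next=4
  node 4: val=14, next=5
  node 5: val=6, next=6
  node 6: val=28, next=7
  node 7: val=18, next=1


Floyd's tortoise (slow, +1) and hare (fast, +2):
  init: slow=0, fast=0
  step 1: slow=1, fast=2
  step 2: slow=2, fast=4
  step 3: slow=3, fast=6
  step 4: slow=4, fast=1
  step 5: slow=5, fast=3
  step 6: slow=6, fast=5
  step 7: slow=7, fast=7
  slow == fast at node 7: cycle detected

Cycle: yes


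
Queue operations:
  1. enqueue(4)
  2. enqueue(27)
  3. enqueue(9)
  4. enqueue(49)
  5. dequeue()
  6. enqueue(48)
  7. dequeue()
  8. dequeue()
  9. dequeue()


enqueue(4) -> [4]
enqueue(27) -> [4, 27]
enqueue(9) -> [4, 27, 9]
enqueue(49) -> [4, 27, 9, 49]
dequeue()->4, [27, 9, 49]
enqueue(48) -> [27, 9, 49, 48]
dequeue()->27, [9, 49, 48]
dequeue()->9, [49, 48]
dequeue()->49, [48]

Final queue: [48]


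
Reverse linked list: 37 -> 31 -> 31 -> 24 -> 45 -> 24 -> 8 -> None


Step 1: curr=37, set curr.next=prev(None) | reversed so far: 37
Step 2: curr=31, set curr.next=prev(37) | reversed so far: 31 -> 37
Step 3: curr=31, set curr.next=prev(31) | reversed so far: 31 -> 31 -> 37
Step 4: curr=24, set curr.next=prev(31) | reversed so far: 24 -> 31 -> 31 -> 37
Step 5: curr=45, set curr.next=prev(24) | reversed so far: 45 -> 24 -> 31 -> 31 -> 37
Step 6: curr=24, set curr.next=prev(45) | reversed so far: 24 -> 45 -> 24 -> 31 -> 31 -> 37
Step 7: curr=8, set curr.next=prev(24) | reversed so far: 8 -> 24 -> 45 -> 24 -> 31 -> 31 -> 37

8 -> 24 -> 45 -> 24 -> 31 -> 31 -> 37 -> None


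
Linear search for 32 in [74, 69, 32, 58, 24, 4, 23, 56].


i=0: 74!=32
i=1: 69!=32
i=2: 32==32 found!

Found at 2, 3 comps


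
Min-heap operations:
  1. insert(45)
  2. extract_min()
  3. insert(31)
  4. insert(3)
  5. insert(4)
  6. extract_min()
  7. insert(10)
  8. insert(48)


insert(45) -> [45]
extract_min()->45, []
insert(31) -> [31]
insert(3) -> [3, 31]
insert(4) -> [3, 31, 4]
extract_min()->3, [4, 31]
insert(10) -> [4, 31, 10]
insert(48) -> [4, 31, 10, 48]

Final heap: [4, 31, 10, 48]


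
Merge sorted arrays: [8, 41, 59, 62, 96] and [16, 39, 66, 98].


Take 8 from A
Take 16 from B
Take 39 from B
Take 41 from A
Take 59 from A
Take 62 from A
Take 66 from B
Take 96 from A

Merged: [8, 16, 39, 41, 59, 62, 66, 96, 98]


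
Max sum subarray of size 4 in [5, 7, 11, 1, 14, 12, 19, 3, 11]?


[0:4]: 24
[1:5]: 33
[2:6]: 38
[3:7]: 46
[4:8]: 48
[5:9]: 45

Max: 48 at [4:8]


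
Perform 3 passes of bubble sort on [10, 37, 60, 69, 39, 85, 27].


Initial: [10, 37, 60, 69, 39, 85, 27]
Pass 1: [10, 37, 60, 39, 69, 27, 85] (2 swaps)
Pass 2: [10, 37, 39, 60, 27, 69, 85] (2 swaps)
Pass 3: [10, 37, 39, 27, 60, 69, 85] (1 swaps)

After 3 passes: [10, 37, 39, 27, 60, 69, 85]


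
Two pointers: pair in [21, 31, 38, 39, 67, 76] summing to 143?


lo=0(21)+hi=5(76)=97
lo=1(31)+hi=5(76)=107
lo=2(38)+hi=5(76)=114
lo=3(39)+hi=5(76)=115
lo=4(67)+hi=5(76)=143

Yes: 67+76=143


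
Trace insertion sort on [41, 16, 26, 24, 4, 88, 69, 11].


Initial: [41, 16, 26, 24, 4, 88, 69, 11]
Insert 16: [16, 41, 26, 24, 4, 88, 69, 11]
Insert 26: [16, 26, 41, 24, 4, 88, 69, 11]
Insert 24: [16, 24, 26, 41, 4, 88, 69, 11]
Insert 4: [4, 16, 24, 26, 41, 88, 69, 11]
Insert 88: [4, 16, 24, 26, 41, 88, 69, 11]
Insert 69: [4, 16, 24, 26, 41, 69, 88, 11]
Insert 11: [4, 11, 16, 24, 26, 41, 69, 88]

Sorted: [4, 11, 16, 24, 26, 41, 69, 88]


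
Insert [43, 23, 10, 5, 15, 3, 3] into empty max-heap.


Insert 43: [43]
Insert 23: [43, 23]
Insert 10: [43, 23, 10]
Insert 5: [43, 23, 10, 5]
Insert 15: [43, 23, 10, 5, 15]
Insert 3: [43, 23, 10, 5, 15, 3]
Insert 3: [43, 23, 10, 5, 15, 3, 3]

Final heap: [43, 23, 10, 5, 15, 3, 3]


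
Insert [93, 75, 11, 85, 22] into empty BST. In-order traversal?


Insert 93: root
Insert 75: L from 93
Insert 11: L from 93 -> L from 75
Insert 85: L from 93 -> R from 75
Insert 22: L from 93 -> L from 75 -> R from 11

In-order: [11, 22, 75, 85, 93]


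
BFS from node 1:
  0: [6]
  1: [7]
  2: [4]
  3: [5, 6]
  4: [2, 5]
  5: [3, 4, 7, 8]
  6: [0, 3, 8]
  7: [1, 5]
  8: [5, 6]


Visit 1, enqueue [7]
Visit 7, enqueue [5]
Visit 5, enqueue [3, 4, 8]
Visit 3, enqueue [6]
Visit 4, enqueue [2]
Visit 8, enqueue []
Visit 6, enqueue [0]
Visit 2, enqueue []
Visit 0, enqueue []

BFS order: [1, 7, 5, 3, 4, 8, 6, 2, 0]


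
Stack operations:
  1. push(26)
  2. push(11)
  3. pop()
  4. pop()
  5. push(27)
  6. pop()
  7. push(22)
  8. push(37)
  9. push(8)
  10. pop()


push(26) -> [26]
push(11) -> [26, 11]
pop()->11, [26]
pop()->26, []
push(27) -> [27]
pop()->27, []
push(22) -> [22]
push(37) -> [22, 37]
push(8) -> [22, 37, 8]
pop()->8, [22, 37]

Final stack: [22, 37]


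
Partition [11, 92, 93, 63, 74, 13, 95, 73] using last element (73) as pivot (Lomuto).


Pivot: 73
  11 <= 73: advance i (no swap)
  63 <= 73: swap -> [11, 63, 93, 92, 74, 13, 95, 73]
  13 <= 73: swap -> [11, 63, 13, 92, 74, 93, 95, 73]
Place pivot at 3: [11, 63, 13, 73, 74, 93, 95, 92]

Partitioned: [11, 63, 13, 73, 74, 93, 95, 92]


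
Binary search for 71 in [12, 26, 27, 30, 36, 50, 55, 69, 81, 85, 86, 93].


Step 1: lo=0, hi=11, mid=5, val=50
Step 2: lo=6, hi=11, mid=8, val=81
Step 3: lo=6, hi=7, mid=6, val=55
Step 4: lo=7, hi=7, mid=7, val=69

Not found


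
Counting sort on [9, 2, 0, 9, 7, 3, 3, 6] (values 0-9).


Input: [9, 2, 0, 9, 7, 3, 3, 6]
Counts: [1, 0, 1, 2, 0, 0, 1, 1, 0, 2]

Sorted: [0, 2, 3, 3, 6, 7, 9, 9]


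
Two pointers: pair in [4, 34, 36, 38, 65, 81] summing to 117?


lo=0(4)+hi=5(81)=85
lo=1(34)+hi=5(81)=115
lo=2(36)+hi=5(81)=117

Yes: 36+81=117


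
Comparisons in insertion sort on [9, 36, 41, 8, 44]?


Algorithm: insertion sort
Input: [9, 36, 41, 8, 44]
Sorted: [8, 9, 36, 41, 44]

6


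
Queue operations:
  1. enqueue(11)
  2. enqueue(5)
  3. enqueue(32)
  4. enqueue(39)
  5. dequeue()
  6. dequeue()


enqueue(11) -> [11]
enqueue(5) -> [11, 5]
enqueue(32) -> [11, 5, 32]
enqueue(39) -> [11, 5, 32, 39]
dequeue()->11, [5, 32, 39]
dequeue()->5, [32, 39]

Final queue: [32, 39]


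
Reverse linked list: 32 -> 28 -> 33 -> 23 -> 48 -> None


Step 1: curr=32, set curr.next=prev(None) | reversed so far: 32
Step 2: curr=28, set curr.next=prev(32) | reversed so far: 28 -> 32
Step 3: curr=33, set curr.next=prev(28) | reversed so far: 33 -> 28 -> 32
Step 4: curr=23, set curr.next=prev(33) | reversed so far: 23 -> 33 -> 28 -> 32
Step 5: curr=48, set curr.next=prev(23) | reversed so far: 48 -> 23 -> 33 -> 28 -> 32

48 -> 23 -> 33 -> 28 -> 32 -> None


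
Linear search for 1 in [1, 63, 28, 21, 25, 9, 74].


i=0: 1==1 found!

Found at 0, 1 comps


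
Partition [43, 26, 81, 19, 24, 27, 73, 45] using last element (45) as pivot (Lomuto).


Pivot: 45
  43 <= 45: advance i (no swap)
  26 <= 45: advance i (no swap)
  19 <= 45: swap -> [43, 26, 19, 81, 24, 27, 73, 45]
  24 <= 45: swap -> [43, 26, 19, 24, 81, 27, 73, 45]
  27 <= 45: swap -> [43, 26, 19, 24, 27, 81, 73, 45]
Place pivot at 5: [43, 26, 19, 24, 27, 45, 73, 81]

Partitioned: [43, 26, 19, 24, 27, 45, 73, 81]


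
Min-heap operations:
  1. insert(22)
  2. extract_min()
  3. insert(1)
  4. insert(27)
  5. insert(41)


insert(22) -> [22]
extract_min()->22, []
insert(1) -> [1]
insert(27) -> [1, 27]
insert(41) -> [1, 27, 41]

Final heap: [1, 27, 41]


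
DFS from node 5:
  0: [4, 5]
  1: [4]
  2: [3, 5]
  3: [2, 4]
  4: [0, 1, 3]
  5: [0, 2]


Visit 5, push [2, 0]
Visit 0, push [4]
Visit 4, push [3, 1]
Visit 1, push []
Visit 3, push [2]
Visit 2, push []

DFS order: [5, 0, 4, 1, 3, 2]


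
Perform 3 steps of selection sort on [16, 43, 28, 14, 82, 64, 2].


Initial: [16, 43, 28, 14, 82, 64, 2]
Step 1: min=2 at 6
  Swap: [2, 43, 28, 14, 82, 64, 16]
Step 2: min=14 at 3
  Swap: [2, 14, 28, 43, 82, 64, 16]
Step 3: min=16 at 6
  Swap: [2, 14, 16, 43, 82, 64, 28]

After 3 steps: [2, 14, 16, 43, 82, 64, 28]


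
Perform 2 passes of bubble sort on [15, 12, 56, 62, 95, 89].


Initial: [15, 12, 56, 62, 95, 89]
Pass 1: [12, 15, 56, 62, 89, 95] (2 swaps)
Pass 2: [12, 15, 56, 62, 89, 95] (0 swaps)

After 2 passes: [12, 15, 56, 62, 89, 95]


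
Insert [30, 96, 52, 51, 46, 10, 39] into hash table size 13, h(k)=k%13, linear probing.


Insert 30: h=4 -> slot 4
Insert 96: h=5 -> slot 5
Insert 52: h=0 -> slot 0
Insert 51: h=12 -> slot 12
Insert 46: h=7 -> slot 7
Insert 10: h=10 -> slot 10
Insert 39: h=0, 1 probes -> slot 1

Table: [52, 39, None, None, 30, 96, None, 46, None, None, 10, None, 51]


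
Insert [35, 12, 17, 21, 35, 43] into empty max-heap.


Insert 35: [35]
Insert 12: [35, 12]
Insert 17: [35, 12, 17]
Insert 21: [35, 21, 17, 12]
Insert 35: [35, 35, 17, 12, 21]
Insert 43: [43, 35, 35, 12, 21, 17]

Final heap: [43, 35, 35, 12, 21, 17]


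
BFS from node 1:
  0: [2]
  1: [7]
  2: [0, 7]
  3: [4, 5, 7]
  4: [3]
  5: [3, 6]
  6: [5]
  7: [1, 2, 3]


Visit 1, enqueue [7]
Visit 7, enqueue [2, 3]
Visit 2, enqueue [0]
Visit 3, enqueue [4, 5]
Visit 0, enqueue []
Visit 4, enqueue []
Visit 5, enqueue [6]
Visit 6, enqueue []

BFS order: [1, 7, 2, 3, 0, 4, 5, 6]


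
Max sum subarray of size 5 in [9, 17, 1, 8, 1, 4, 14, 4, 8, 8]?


[0:5]: 36
[1:6]: 31
[2:7]: 28
[3:8]: 31
[4:9]: 31
[5:10]: 38

Max: 38 at [5:10]


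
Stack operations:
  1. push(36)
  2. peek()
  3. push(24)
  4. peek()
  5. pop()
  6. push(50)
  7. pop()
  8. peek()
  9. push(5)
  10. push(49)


push(36) -> [36]
peek()->36
push(24) -> [36, 24]
peek()->24
pop()->24, [36]
push(50) -> [36, 50]
pop()->50, [36]
peek()->36
push(5) -> [36, 5]
push(49) -> [36, 5, 49]

Final stack: [36, 5, 49]


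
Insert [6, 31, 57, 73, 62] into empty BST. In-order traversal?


Insert 6: root
Insert 31: R from 6
Insert 57: R from 6 -> R from 31
Insert 73: R from 6 -> R from 31 -> R from 57
Insert 62: R from 6 -> R from 31 -> R from 57 -> L from 73

In-order: [6, 31, 57, 62, 73]


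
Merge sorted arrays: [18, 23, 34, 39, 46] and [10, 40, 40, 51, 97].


Take 10 from B
Take 18 from A
Take 23 from A
Take 34 from A
Take 39 from A
Take 40 from B
Take 40 from B
Take 46 from A

Merged: [10, 18, 23, 34, 39, 40, 40, 46, 51, 97]


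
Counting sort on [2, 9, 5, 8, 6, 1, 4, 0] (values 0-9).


Input: [2, 9, 5, 8, 6, 1, 4, 0]
Counts: [1, 1, 1, 0, 1, 1, 1, 0, 1, 1]

Sorted: [0, 1, 2, 4, 5, 6, 8, 9]


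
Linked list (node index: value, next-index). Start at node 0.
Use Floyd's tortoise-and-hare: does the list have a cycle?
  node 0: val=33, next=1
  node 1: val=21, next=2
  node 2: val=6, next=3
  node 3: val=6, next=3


Floyd's tortoise (slow, +1) and hare (fast, +2):
  init: slow=0, fast=0
  step 1: slow=1, fast=2
  step 2: slow=2, fast=3
  step 3: slow=3, fast=3
  slow == fast at node 3: cycle detected

Cycle: yes


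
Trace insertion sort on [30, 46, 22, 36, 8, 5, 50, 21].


Initial: [30, 46, 22, 36, 8, 5, 50, 21]
Insert 46: [30, 46, 22, 36, 8, 5, 50, 21]
Insert 22: [22, 30, 46, 36, 8, 5, 50, 21]
Insert 36: [22, 30, 36, 46, 8, 5, 50, 21]
Insert 8: [8, 22, 30, 36, 46, 5, 50, 21]
Insert 5: [5, 8, 22, 30, 36, 46, 50, 21]
Insert 50: [5, 8, 22, 30, 36, 46, 50, 21]
Insert 21: [5, 8, 21, 22, 30, 36, 46, 50]

Sorted: [5, 8, 21, 22, 30, 36, 46, 50]


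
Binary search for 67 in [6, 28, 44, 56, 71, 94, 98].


Step 1: lo=0, hi=6, mid=3, val=56
Step 2: lo=4, hi=6, mid=5, val=94
Step 3: lo=4, hi=4, mid=4, val=71

Not found


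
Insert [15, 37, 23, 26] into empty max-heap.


Insert 15: [15]
Insert 37: [37, 15]
Insert 23: [37, 15, 23]
Insert 26: [37, 26, 23, 15]

Final heap: [37, 26, 23, 15]


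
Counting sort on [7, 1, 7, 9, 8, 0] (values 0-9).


Input: [7, 1, 7, 9, 8, 0]
Counts: [1, 1, 0, 0, 0, 0, 0, 2, 1, 1]

Sorted: [0, 1, 7, 7, 8, 9]


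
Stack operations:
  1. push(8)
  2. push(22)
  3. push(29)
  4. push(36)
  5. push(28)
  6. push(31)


push(8) -> [8]
push(22) -> [8, 22]
push(29) -> [8, 22, 29]
push(36) -> [8, 22, 29, 36]
push(28) -> [8, 22, 29, 36, 28]
push(31) -> [8, 22, 29, 36, 28, 31]

Final stack: [8, 22, 29, 36, 28, 31]


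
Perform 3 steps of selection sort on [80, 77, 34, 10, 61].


Initial: [80, 77, 34, 10, 61]
Step 1: min=10 at 3
  Swap: [10, 77, 34, 80, 61]
Step 2: min=34 at 2
  Swap: [10, 34, 77, 80, 61]
Step 3: min=61 at 4
  Swap: [10, 34, 61, 80, 77]

After 3 steps: [10, 34, 61, 80, 77]


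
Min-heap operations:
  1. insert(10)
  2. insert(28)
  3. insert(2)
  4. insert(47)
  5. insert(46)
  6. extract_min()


insert(10) -> [10]
insert(28) -> [10, 28]
insert(2) -> [2, 28, 10]
insert(47) -> [2, 28, 10, 47]
insert(46) -> [2, 28, 10, 47, 46]
extract_min()->2, [10, 28, 46, 47]

Final heap: [10, 28, 46, 47]


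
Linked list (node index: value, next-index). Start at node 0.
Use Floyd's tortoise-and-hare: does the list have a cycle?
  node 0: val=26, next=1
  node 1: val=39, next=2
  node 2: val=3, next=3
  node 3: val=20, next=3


Floyd's tortoise (slow, +1) and hare (fast, +2):
  init: slow=0, fast=0
  step 1: slow=1, fast=2
  step 2: slow=2, fast=3
  step 3: slow=3, fast=3
  slow == fast at node 3: cycle detected

Cycle: yes


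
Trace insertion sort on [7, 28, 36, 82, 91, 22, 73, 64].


Initial: [7, 28, 36, 82, 91, 22, 73, 64]
Insert 28: [7, 28, 36, 82, 91, 22, 73, 64]
Insert 36: [7, 28, 36, 82, 91, 22, 73, 64]
Insert 82: [7, 28, 36, 82, 91, 22, 73, 64]
Insert 91: [7, 28, 36, 82, 91, 22, 73, 64]
Insert 22: [7, 22, 28, 36, 82, 91, 73, 64]
Insert 73: [7, 22, 28, 36, 73, 82, 91, 64]
Insert 64: [7, 22, 28, 36, 64, 73, 82, 91]

Sorted: [7, 22, 28, 36, 64, 73, 82, 91]


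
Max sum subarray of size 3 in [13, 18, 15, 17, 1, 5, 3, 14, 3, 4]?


[0:3]: 46
[1:4]: 50
[2:5]: 33
[3:6]: 23
[4:7]: 9
[5:8]: 22
[6:9]: 20
[7:10]: 21

Max: 50 at [1:4]


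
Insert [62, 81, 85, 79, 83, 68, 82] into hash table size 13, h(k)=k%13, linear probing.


Insert 62: h=10 -> slot 10
Insert 81: h=3 -> slot 3
Insert 85: h=7 -> slot 7
Insert 79: h=1 -> slot 1
Insert 83: h=5 -> slot 5
Insert 68: h=3, 1 probes -> slot 4
Insert 82: h=4, 2 probes -> slot 6

Table: [None, 79, None, 81, 68, 83, 82, 85, None, None, 62, None, None]


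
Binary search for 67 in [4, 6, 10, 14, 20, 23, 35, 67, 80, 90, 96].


Step 1: lo=0, hi=10, mid=5, val=23
Step 2: lo=6, hi=10, mid=8, val=80
Step 3: lo=6, hi=7, mid=6, val=35
Step 4: lo=7, hi=7, mid=7, val=67

Found at index 7


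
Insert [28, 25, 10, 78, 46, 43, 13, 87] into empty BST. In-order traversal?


Insert 28: root
Insert 25: L from 28
Insert 10: L from 28 -> L from 25
Insert 78: R from 28
Insert 46: R from 28 -> L from 78
Insert 43: R from 28 -> L from 78 -> L from 46
Insert 13: L from 28 -> L from 25 -> R from 10
Insert 87: R from 28 -> R from 78

In-order: [10, 13, 25, 28, 43, 46, 78, 87]


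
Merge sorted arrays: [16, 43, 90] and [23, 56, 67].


Take 16 from A
Take 23 from B
Take 43 from A
Take 56 from B
Take 67 from B

Merged: [16, 23, 43, 56, 67, 90]


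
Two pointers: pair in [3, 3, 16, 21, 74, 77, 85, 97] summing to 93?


lo=0(3)+hi=7(97)=100
lo=0(3)+hi=6(85)=88
lo=1(3)+hi=6(85)=88
lo=2(16)+hi=6(85)=101
lo=2(16)+hi=5(77)=93

Yes: 16+77=93


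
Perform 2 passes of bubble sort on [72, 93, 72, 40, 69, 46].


Initial: [72, 93, 72, 40, 69, 46]
Pass 1: [72, 72, 40, 69, 46, 93] (4 swaps)
Pass 2: [72, 40, 69, 46, 72, 93] (3 swaps)

After 2 passes: [72, 40, 69, 46, 72, 93]


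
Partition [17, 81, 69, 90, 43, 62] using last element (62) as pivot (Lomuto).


Pivot: 62
  17 <= 62: advance i (no swap)
  43 <= 62: swap -> [17, 43, 69, 90, 81, 62]
Place pivot at 2: [17, 43, 62, 90, 81, 69]

Partitioned: [17, 43, 62, 90, 81, 69]


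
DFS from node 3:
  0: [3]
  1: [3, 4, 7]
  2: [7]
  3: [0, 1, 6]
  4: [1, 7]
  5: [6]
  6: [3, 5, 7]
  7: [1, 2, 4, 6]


Visit 3, push [6, 1, 0]
Visit 0, push []
Visit 1, push [7, 4]
Visit 4, push [7]
Visit 7, push [6, 2]
Visit 2, push []
Visit 6, push [5]
Visit 5, push []

DFS order: [3, 0, 1, 4, 7, 2, 6, 5]


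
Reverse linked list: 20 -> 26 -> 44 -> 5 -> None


Step 1: curr=20, set curr.next=prev(None) | reversed so far: 20
Step 2: curr=26, set curr.next=prev(20) | reversed so far: 26 -> 20
Step 3: curr=44, set curr.next=prev(26) | reversed so far: 44 -> 26 -> 20
Step 4: curr=5, set curr.next=prev(44) | reversed so far: 5 -> 44 -> 26 -> 20

5 -> 44 -> 26 -> 20 -> None


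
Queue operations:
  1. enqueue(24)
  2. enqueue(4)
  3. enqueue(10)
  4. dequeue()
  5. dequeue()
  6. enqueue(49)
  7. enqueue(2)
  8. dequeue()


enqueue(24) -> [24]
enqueue(4) -> [24, 4]
enqueue(10) -> [24, 4, 10]
dequeue()->24, [4, 10]
dequeue()->4, [10]
enqueue(49) -> [10, 49]
enqueue(2) -> [10, 49, 2]
dequeue()->10, [49, 2]

Final queue: [49, 2]


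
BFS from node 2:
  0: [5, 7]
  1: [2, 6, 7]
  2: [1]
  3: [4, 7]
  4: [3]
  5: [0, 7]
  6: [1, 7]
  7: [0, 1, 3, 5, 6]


Visit 2, enqueue [1]
Visit 1, enqueue [6, 7]
Visit 6, enqueue []
Visit 7, enqueue [0, 3, 5]
Visit 0, enqueue []
Visit 3, enqueue [4]
Visit 5, enqueue []
Visit 4, enqueue []

BFS order: [2, 1, 6, 7, 0, 3, 5, 4]


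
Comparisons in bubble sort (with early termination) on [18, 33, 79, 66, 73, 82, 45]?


Algorithm: bubble sort (with early termination)
Input: [18, 33, 79, 66, 73, 82, 45]
Sorted: [18, 33, 45, 66, 73, 79, 82]

20


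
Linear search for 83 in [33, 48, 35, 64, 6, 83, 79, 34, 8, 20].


i=0: 33!=83
i=1: 48!=83
i=2: 35!=83
i=3: 64!=83
i=4: 6!=83
i=5: 83==83 found!

Found at 5, 6 comps


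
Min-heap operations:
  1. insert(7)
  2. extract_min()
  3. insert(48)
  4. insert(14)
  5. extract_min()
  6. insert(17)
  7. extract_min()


insert(7) -> [7]
extract_min()->7, []
insert(48) -> [48]
insert(14) -> [14, 48]
extract_min()->14, [48]
insert(17) -> [17, 48]
extract_min()->17, [48]

Final heap: [48]


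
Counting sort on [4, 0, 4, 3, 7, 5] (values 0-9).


Input: [4, 0, 4, 3, 7, 5]
Counts: [1, 0, 0, 1, 2, 1, 0, 1, 0, 0]

Sorted: [0, 3, 4, 4, 5, 7]


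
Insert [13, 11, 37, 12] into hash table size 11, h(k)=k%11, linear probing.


Insert 13: h=2 -> slot 2
Insert 11: h=0 -> slot 0
Insert 37: h=4 -> slot 4
Insert 12: h=1 -> slot 1

Table: [11, 12, 13, None, 37, None, None, None, None, None, None]


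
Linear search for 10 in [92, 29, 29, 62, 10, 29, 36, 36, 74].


i=0: 92!=10
i=1: 29!=10
i=2: 29!=10
i=3: 62!=10
i=4: 10==10 found!

Found at 4, 5 comps


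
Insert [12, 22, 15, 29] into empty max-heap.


Insert 12: [12]
Insert 22: [22, 12]
Insert 15: [22, 12, 15]
Insert 29: [29, 22, 15, 12]

Final heap: [29, 22, 15, 12]


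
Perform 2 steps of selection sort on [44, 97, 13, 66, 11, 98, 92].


Initial: [44, 97, 13, 66, 11, 98, 92]
Step 1: min=11 at 4
  Swap: [11, 97, 13, 66, 44, 98, 92]
Step 2: min=13 at 2
  Swap: [11, 13, 97, 66, 44, 98, 92]

After 2 steps: [11, 13, 97, 66, 44, 98, 92]


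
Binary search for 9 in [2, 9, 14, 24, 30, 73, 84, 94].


Step 1: lo=0, hi=7, mid=3, val=24
Step 2: lo=0, hi=2, mid=1, val=9

Found at index 1


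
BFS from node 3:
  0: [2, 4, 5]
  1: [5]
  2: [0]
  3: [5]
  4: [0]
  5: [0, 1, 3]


Visit 3, enqueue [5]
Visit 5, enqueue [0, 1]
Visit 0, enqueue [2, 4]
Visit 1, enqueue []
Visit 2, enqueue []
Visit 4, enqueue []

BFS order: [3, 5, 0, 1, 2, 4]


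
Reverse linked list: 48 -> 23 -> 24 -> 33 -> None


Step 1: curr=48, set curr.next=prev(None) | reversed so far: 48
Step 2: curr=23, set curr.next=prev(48) | reversed so far: 23 -> 48
Step 3: curr=24, set curr.next=prev(23) | reversed so far: 24 -> 23 -> 48
Step 4: curr=33, set curr.next=prev(24) | reversed so far: 33 -> 24 -> 23 -> 48

33 -> 24 -> 23 -> 48 -> None


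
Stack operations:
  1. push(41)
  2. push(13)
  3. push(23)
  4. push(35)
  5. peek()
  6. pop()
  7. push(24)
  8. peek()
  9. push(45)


push(41) -> [41]
push(13) -> [41, 13]
push(23) -> [41, 13, 23]
push(35) -> [41, 13, 23, 35]
peek()->35
pop()->35, [41, 13, 23]
push(24) -> [41, 13, 23, 24]
peek()->24
push(45) -> [41, 13, 23, 24, 45]

Final stack: [41, 13, 23, 24, 45]


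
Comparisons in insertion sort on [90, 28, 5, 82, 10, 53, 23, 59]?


Algorithm: insertion sort
Input: [90, 28, 5, 82, 10, 53, 23, 59]
Sorted: [5, 10, 23, 28, 53, 59, 82, 90]

20


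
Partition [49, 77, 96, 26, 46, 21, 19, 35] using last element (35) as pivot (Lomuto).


Pivot: 35
  26 <= 35: swap -> [26, 77, 96, 49, 46, 21, 19, 35]
  21 <= 35: swap -> [26, 21, 96, 49, 46, 77, 19, 35]
  19 <= 35: swap -> [26, 21, 19, 49, 46, 77, 96, 35]
Place pivot at 3: [26, 21, 19, 35, 46, 77, 96, 49]

Partitioned: [26, 21, 19, 35, 46, 77, 96, 49]


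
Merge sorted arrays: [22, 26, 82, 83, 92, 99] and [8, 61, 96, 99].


Take 8 from B
Take 22 from A
Take 26 from A
Take 61 from B
Take 82 from A
Take 83 from A
Take 92 from A
Take 96 from B
Take 99 from A

Merged: [8, 22, 26, 61, 82, 83, 92, 96, 99, 99]


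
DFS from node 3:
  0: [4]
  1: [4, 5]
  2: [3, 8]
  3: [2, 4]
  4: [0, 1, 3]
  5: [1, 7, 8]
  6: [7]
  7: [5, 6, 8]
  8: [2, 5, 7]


Visit 3, push [4, 2]
Visit 2, push [8]
Visit 8, push [7, 5]
Visit 5, push [7, 1]
Visit 1, push [4]
Visit 4, push [0]
Visit 0, push []
Visit 7, push [6]
Visit 6, push []

DFS order: [3, 2, 8, 5, 1, 4, 0, 7, 6]


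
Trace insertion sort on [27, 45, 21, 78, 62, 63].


Initial: [27, 45, 21, 78, 62, 63]
Insert 45: [27, 45, 21, 78, 62, 63]
Insert 21: [21, 27, 45, 78, 62, 63]
Insert 78: [21, 27, 45, 78, 62, 63]
Insert 62: [21, 27, 45, 62, 78, 63]
Insert 63: [21, 27, 45, 62, 63, 78]

Sorted: [21, 27, 45, 62, 63, 78]


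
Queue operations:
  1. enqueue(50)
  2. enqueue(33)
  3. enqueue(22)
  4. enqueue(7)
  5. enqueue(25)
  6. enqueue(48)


enqueue(50) -> [50]
enqueue(33) -> [50, 33]
enqueue(22) -> [50, 33, 22]
enqueue(7) -> [50, 33, 22, 7]
enqueue(25) -> [50, 33, 22, 7, 25]
enqueue(48) -> [50, 33, 22, 7, 25, 48]

Final queue: [50, 33, 22, 7, 25, 48]


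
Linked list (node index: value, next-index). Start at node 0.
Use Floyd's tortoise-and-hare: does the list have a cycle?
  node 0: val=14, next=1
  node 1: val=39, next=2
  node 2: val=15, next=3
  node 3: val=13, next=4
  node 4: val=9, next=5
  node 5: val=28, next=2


Floyd's tortoise (slow, +1) and hare (fast, +2):
  init: slow=0, fast=0
  step 1: slow=1, fast=2
  step 2: slow=2, fast=4
  step 3: slow=3, fast=2
  step 4: slow=4, fast=4
  slow == fast at node 4: cycle detected

Cycle: yes


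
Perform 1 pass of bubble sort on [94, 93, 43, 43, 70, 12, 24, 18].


Initial: [94, 93, 43, 43, 70, 12, 24, 18]
Pass 1: [93, 43, 43, 70, 12, 24, 18, 94] (7 swaps)

After 1 pass: [93, 43, 43, 70, 12, 24, 18, 94]


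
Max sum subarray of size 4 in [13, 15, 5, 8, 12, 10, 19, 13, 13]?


[0:4]: 41
[1:5]: 40
[2:6]: 35
[3:7]: 49
[4:8]: 54
[5:9]: 55

Max: 55 at [5:9]


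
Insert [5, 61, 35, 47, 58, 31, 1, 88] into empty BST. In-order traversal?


Insert 5: root
Insert 61: R from 5
Insert 35: R from 5 -> L from 61
Insert 47: R from 5 -> L from 61 -> R from 35
Insert 58: R from 5 -> L from 61 -> R from 35 -> R from 47
Insert 31: R from 5 -> L from 61 -> L from 35
Insert 1: L from 5
Insert 88: R from 5 -> R from 61

In-order: [1, 5, 31, 35, 47, 58, 61, 88]


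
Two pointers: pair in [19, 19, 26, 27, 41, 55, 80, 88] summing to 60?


lo=0(19)+hi=7(88)=107
lo=0(19)+hi=6(80)=99
lo=0(19)+hi=5(55)=74
lo=0(19)+hi=4(41)=60

Yes: 19+41=60


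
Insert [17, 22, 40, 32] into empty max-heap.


Insert 17: [17]
Insert 22: [22, 17]
Insert 40: [40, 17, 22]
Insert 32: [40, 32, 22, 17]

Final heap: [40, 32, 22, 17]


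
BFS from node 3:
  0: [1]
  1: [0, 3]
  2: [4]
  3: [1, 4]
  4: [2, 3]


Visit 3, enqueue [1, 4]
Visit 1, enqueue [0]
Visit 4, enqueue [2]
Visit 0, enqueue []
Visit 2, enqueue []

BFS order: [3, 1, 4, 0, 2]


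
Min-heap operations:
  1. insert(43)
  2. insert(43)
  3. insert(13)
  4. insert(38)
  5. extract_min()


insert(43) -> [43]
insert(43) -> [43, 43]
insert(13) -> [13, 43, 43]
insert(38) -> [13, 38, 43, 43]
extract_min()->13, [38, 43, 43]

Final heap: [38, 43, 43]


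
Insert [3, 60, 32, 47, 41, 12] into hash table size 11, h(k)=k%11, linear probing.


Insert 3: h=3 -> slot 3
Insert 60: h=5 -> slot 5
Insert 32: h=10 -> slot 10
Insert 47: h=3, 1 probes -> slot 4
Insert 41: h=8 -> slot 8
Insert 12: h=1 -> slot 1

Table: [None, 12, None, 3, 47, 60, None, None, 41, None, 32]


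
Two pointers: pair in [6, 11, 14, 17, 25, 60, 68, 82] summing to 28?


lo=0(6)+hi=7(82)=88
lo=0(6)+hi=6(68)=74
lo=0(6)+hi=5(60)=66
lo=0(6)+hi=4(25)=31
lo=0(6)+hi=3(17)=23
lo=1(11)+hi=3(17)=28

Yes: 11+17=28


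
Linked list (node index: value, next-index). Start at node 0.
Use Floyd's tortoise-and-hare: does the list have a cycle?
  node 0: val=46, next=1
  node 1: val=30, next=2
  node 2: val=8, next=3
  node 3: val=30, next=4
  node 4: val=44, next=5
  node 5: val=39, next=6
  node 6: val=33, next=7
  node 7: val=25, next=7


Floyd's tortoise (slow, +1) and hare (fast, +2):
  init: slow=0, fast=0
  step 1: slow=1, fast=2
  step 2: slow=2, fast=4
  step 3: slow=3, fast=6
  step 4: slow=4, fast=7
  step 5: slow=5, fast=7
  step 6: slow=6, fast=7
  step 7: slow=7, fast=7
  slow == fast at node 7: cycle detected

Cycle: yes


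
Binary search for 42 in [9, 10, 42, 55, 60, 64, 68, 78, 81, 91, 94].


Step 1: lo=0, hi=10, mid=5, val=64
Step 2: lo=0, hi=4, mid=2, val=42

Found at index 2


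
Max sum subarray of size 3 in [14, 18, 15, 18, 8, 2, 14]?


[0:3]: 47
[1:4]: 51
[2:5]: 41
[3:6]: 28
[4:7]: 24

Max: 51 at [1:4]


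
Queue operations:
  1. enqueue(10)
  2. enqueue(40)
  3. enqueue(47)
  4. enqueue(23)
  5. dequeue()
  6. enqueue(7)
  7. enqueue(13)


enqueue(10) -> [10]
enqueue(40) -> [10, 40]
enqueue(47) -> [10, 40, 47]
enqueue(23) -> [10, 40, 47, 23]
dequeue()->10, [40, 47, 23]
enqueue(7) -> [40, 47, 23, 7]
enqueue(13) -> [40, 47, 23, 7, 13]

Final queue: [40, 47, 23, 7, 13]


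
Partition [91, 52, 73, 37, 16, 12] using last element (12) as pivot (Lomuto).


Pivot: 12
Place pivot at 0: [12, 52, 73, 37, 16, 91]

Partitioned: [12, 52, 73, 37, 16, 91]


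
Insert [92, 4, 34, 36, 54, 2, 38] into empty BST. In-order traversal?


Insert 92: root
Insert 4: L from 92
Insert 34: L from 92 -> R from 4
Insert 36: L from 92 -> R from 4 -> R from 34
Insert 54: L from 92 -> R from 4 -> R from 34 -> R from 36
Insert 2: L from 92 -> L from 4
Insert 38: L from 92 -> R from 4 -> R from 34 -> R from 36 -> L from 54

In-order: [2, 4, 34, 36, 38, 54, 92]


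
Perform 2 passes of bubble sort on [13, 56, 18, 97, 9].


Initial: [13, 56, 18, 97, 9]
Pass 1: [13, 18, 56, 9, 97] (2 swaps)
Pass 2: [13, 18, 9, 56, 97] (1 swaps)

After 2 passes: [13, 18, 9, 56, 97]


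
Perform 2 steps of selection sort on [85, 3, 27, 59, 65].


Initial: [85, 3, 27, 59, 65]
Step 1: min=3 at 1
  Swap: [3, 85, 27, 59, 65]
Step 2: min=27 at 2
  Swap: [3, 27, 85, 59, 65]

After 2 steps: [3, 27, 85, 59, 65]


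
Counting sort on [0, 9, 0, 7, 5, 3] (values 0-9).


Input: [0, 9, 0, 7, 5, 3]
Counts: [2, 0, 0, 1, 0, 1, 0, 1, 0, 1]

Sorted: [0, 0, 3, 5, 7, 9]


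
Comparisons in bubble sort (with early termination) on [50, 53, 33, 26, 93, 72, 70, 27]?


Algorithm: bubble sort (with early termination)
Input: [50, 53, 33, 26, 93, 72, 70, 27]
Sorted: [26, 27, 33, 50, 53, 70, 72, 93]

28


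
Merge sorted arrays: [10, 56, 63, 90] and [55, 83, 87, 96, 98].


Take 10 from A
Take 55 from B
Take 56 from A
Take 63 from A
Take 83 from B
Take 87 from B
Take 90 from A

Merged: [10, 55, 56, 63, 83, 87, 90, 96, 98]


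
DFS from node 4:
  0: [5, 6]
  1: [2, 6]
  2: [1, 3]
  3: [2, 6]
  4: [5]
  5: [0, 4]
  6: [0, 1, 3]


Visit 4, push [5]
Visit 5, push [0]
Visit 0, push [6]
Visit 6, push [3, 1]
Visit 1, push [2]
Visit 2, push [3]
Visit 3, push []

DFS order: [4, 5, 0, 6, 1, 2, 3]


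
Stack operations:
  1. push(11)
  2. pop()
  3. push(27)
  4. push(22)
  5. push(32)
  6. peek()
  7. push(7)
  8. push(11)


push(11) -> [11]
pop()->11, []
push(27) -> [27]
push(22) -> [27, 22]
push(32) -> [27, 22, 32]
peek()->32
push(7) -> [27, 22, 32, 7]
push(11) -> [27, 22, 32, 7, 11]

Final stack: [27, 22, 32, 7, 11]


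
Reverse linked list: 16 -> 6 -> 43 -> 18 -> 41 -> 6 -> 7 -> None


Step 1: curr=16, set curr.next=prev(None) | reversed so far: 16
Step 2: curr=6, set curr.next=prev(16) | reversed so far: 6 -> 16
Step 3: curr=43, set curr.next=prev(6) | reversed so far: 43 -> 6 -> 16
Step 4: curr=18, set curr.next=prev(43) | reversed so far: 18 -> 43 -> 6 -> 16
Step 5: curr=41, set curr.next=prev(18) | reversed so far: 41 -> 18 -> 43 -> 6 -> 16
Step 6: curr=6, set curr.next=prev(41) | reversed so far: 6 -> 41 -> 18 -> 43 -> 6 -> 16
Step 7: curr=7, set curr.next=prev(6) | reversed so far: 7 -> 6 -> 41 -> 18 -> 43 -> 6 -> 16

7 -> 6 -> 41 -> 18 -> 43 -> 6 -> 16 -> None


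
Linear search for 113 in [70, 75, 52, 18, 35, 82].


i=0: 70!=113
i=1: 75!=113
i=2: 52!=113
i=3: 18!=113
i=4: 35!=113
i=5: 82!=113

Not found, 6 comps


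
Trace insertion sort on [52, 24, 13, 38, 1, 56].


Initial: [52, 24, 13, 38, 1, 56]
Insert 24: [24, 52, 13, 38, 1, 56]
Insert 13: [13, 24, 52, 38, 1, 56]
Insert 38: [13, 24, 38, 52, 1, 56]
Insert 1: [1, 13, 24, 38, 52, 56]
Insert 56: [1, 13, 24, 38, 52, 56]

Sorted: [1, 13, 24, 38, 52, 56]


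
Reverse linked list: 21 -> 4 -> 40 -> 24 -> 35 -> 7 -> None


Step 1: curr=21, set curr.next=prev(None) | reversed so far: 21
Step 2: curr=4, set curr.next=prev(21) | reversed so far: 4 -> 21
Step 3: curr=40, set curr.next=prev(4) | reversed so far: 40 -> 4 -> 21
Step 4: curr=24, set curr.next=prev(40) | reversed so far: 24 -> 40 -> 4 -> 21
Step 5: curr=35, set curr.next=prev(24) | reversed so far: 35 -> 24 -> 40 -> 4 -> 21
Step 6: curr=7, set curr.next=prev(35) | reversed so far: 7 -> 35 -> 24 -> 40 -> 4 -> 21

7 -> 35 -> 24 -> 40 -> 4 -> 21 -> None


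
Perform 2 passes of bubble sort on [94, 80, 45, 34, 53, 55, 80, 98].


Initial: [94, 80, 45, 34, 53, 55, 80, 98]
Pass 1: [80, 45, 34, 53, 55, 80, 94, 98] (6 swaps)
Pass 2: [45, 34, 53, 55, 80, 80, 94, 98] (4 swaps)

After 2 passes: [45, 34, 53, 55, 80, 80, 94, 98]


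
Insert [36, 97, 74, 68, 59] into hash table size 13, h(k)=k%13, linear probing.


Insert 36: h=10 -> slot 10
Insert 97: h=6 -> slot 6
Insert 74: h=9 -> slot 9
Insert 68: h=3 -> slot 3
Insert 59: h=7 -> slot 7

Table: [None, None, None, 68, None, None, 97, 59, None, 74, 36, None, None]


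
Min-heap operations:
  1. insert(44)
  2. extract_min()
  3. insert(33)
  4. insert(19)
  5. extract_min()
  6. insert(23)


insert(44) -> [44]
extract_min()->44, []
insert(33) -> [33]
insert(19) -> [19, 33]
extract_min()->19, [33]
insert(23) -> [23, 33]

Final heap: [23, 33]


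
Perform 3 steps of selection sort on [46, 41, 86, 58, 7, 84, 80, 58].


Initial: [46, 41, 86, 58, 7, 84, 80, 58]
Step 1: min=7 at 4
  Swap: [7, 41, 86, 58, 46, 84, 80, 58]
Step 2: min=41 at 1
  Swap: [7, 41, 86, 58, 46, 84, 80, 58]
Step 3: min=46 at 4
  Swap: [7, 41, 46, 58, 86, 84, 80, 58]

After 3 steps: [7, 41, 46, 58, 86, 84, 80, 58]


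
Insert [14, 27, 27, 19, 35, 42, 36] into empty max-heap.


Insert 14: [14]
Insert 27: [27, 14]
Insert 27: [27, 14, 27]
Insert 19: [27, 19, 27, 14]
Insert 35: [35, 27, 27, 14, 19]
Insert 42: [42, 27, 35, 14, 19, 27]
Insert 36: [42, 27, 36, 14, 19, 27, 35]

Final heap: [42, 27, 36, 14, 19, 27, 35]


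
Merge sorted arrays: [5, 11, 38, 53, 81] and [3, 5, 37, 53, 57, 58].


Take 3 from B
Take 5 from A
Take 5 from B
Take 11 from A
Take 37 from B
Take 38 from A
Take 53 from A
Take 53 from B
Take 57 from B
Take 58 from B

Merged: [3, 5, 5, 11, 37, 38, 53, 53, 57, 58, 81]


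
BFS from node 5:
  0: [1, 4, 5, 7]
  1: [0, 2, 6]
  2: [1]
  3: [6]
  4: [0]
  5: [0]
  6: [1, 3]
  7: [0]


Visit 5, enqueue [0]
Visit 0, enqueue [1, 4, 7]
Visit 1, enqueue [2, 6]
Visit 4, enqueue []
Visit 7, enqueue []
Visit 2, enqueue []
Visit 6, enqueue [3]
Visit 3, enqueue []

BFS order: [5, 0, 1, 4, 7, 2, 6, 3]


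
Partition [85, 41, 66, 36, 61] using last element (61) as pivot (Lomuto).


Pivot: 61
  41 <= 61: swap -> [41, 85, 66, 36, 61]
  36 <= 61: swap -> [41, 36, 66, 85, 61]
Place pivot at 2: [41, 36, 61, 85, 66]

Partitioned: [41, 36, 61, 85, 66]


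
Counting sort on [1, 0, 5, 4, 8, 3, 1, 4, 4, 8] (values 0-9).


Input: [1, 0, 5, 4, 8, 3, 1, 4, 4, 8]
Counts: [1, 2, 0, 1, 3, 1, 0, 0, 2, 0]

Sorted: [0, 1, 1, 3, 4, 4, 4, 5, 8, 8]


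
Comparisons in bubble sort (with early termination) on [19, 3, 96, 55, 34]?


Algorithm: bubble sort (with early termination)
Input: [19, 3, 96, 55, 34]
Sorted: [3, 19, 34, 55, 96]

9


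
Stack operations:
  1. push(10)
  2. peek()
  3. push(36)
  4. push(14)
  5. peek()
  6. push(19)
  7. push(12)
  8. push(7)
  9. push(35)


push(10) -> [10]
peek()->10
push(36) -> [10, 36]
push(14) -> [10, 36, 14]
peek()->14
push(19) -> [10, 36, 14, 19]
push(12) -> [10, 36, 14, 19, 12]
push(7) -> [10, 36, 14, 19, 12, 7]
push(35) -> [10, 36, 14, 19, 12, 7, 35]

Final stack: [10, 36, 14, 19, 12, 7, 35]
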